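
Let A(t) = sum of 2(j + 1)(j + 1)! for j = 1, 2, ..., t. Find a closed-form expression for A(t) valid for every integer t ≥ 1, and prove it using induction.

We claim A(t) = 2(t + 2)! - 4 for all t ≥ 1.
For the base case t = 1: A(1) = 8, and the closed form gives 8. They agree.
Inductive step: suppose the statement holds for some j ≥ 1, so A(j) = 2(j + 2)! - 4.
Then A(j+1) = A(j) + (2(j + 2)(j + 2)!) = (2(j + 2)! - 4) + (2(j + 2)(j + 2)!).
Simplifying, A(j+1) = 2((j+1) + 2)! - 4,
which is the closed form with t = j+1.
Hence, by induction on t, the claim holds for every t ≥ 1.

A(t) = 2(t + 2)! - 4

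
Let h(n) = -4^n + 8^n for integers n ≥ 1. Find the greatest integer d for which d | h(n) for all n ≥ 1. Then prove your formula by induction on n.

d = 4

Computing the first values: h(1) = 4 and h(2) = 48; gcd(4, 48) = 4, so d ≤ 4.
We prove 4 | -4^n + 8^n for all n ≥ 1 by induction on n.
Base step (n = 1): h(1) = 4 = 4·(1), so 4 | h(1).
Suppose the result is true for n = i, i.e. 4 | h(i). Then
8^{i+1} − 4^{i+1} = 8·8^i − 4·4^i = 8·(8^i − 4^i) + (4)·4^i. The first term is divisible by 4 by the inductive hypothesis, and the second term (4)·4^i is divisible by 4 since 4 | 4. Hence 4 | h(i+1).
This completes the induction.
Therefore the largest such d is 4.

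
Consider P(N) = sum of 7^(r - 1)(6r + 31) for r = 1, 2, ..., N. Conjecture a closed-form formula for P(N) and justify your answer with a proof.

We claim P(N) = 7^N(N + 5) - 5 for all N ≥ 1.
Base step (N = 1): P(1) = 37, and the closed form gives 37. They agree.
Inductive step: suppose the statement holds for some r ≥ 1, so P(r) = 7^r(r + 5) - 5.
Then P(r+1) = P(r) + (7^r(6r + 37)) = (7^r(r + 5) - 5) + (7^r(6r + 37)).
Simplifying, P(r+1) = 7·7^r·r + 42·7^r - 5 = 7^(r+1)((r+1) + 5) - 5,
which is the closed form with N = r+1.
By induction, the statement is established for all N ≥ 1.

P(N) = 7^N(N + 5) - 5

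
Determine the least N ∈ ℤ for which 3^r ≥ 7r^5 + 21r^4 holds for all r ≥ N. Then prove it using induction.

At r = 13: 1594323 < 3198832, so the inequality fails and N ≥ 14. We prove 3^r ≥ 7r^5 + 21r^4 for all r ≥ 14.
Base case (r = 14): 3^r = 4782969 and 7r^5 + 21r^4 = 4571504, so 4782969 ≥ 4571504.
Inductive step: assume the claim holds for r = i, so 3^i ≥ 7i^5 + 21i^4.
Then 3^(i + 1) = 3·(3^i) ≥ 3·(7i^5 + 21i^4).
Also, for i ≥ 14 we have 3·(7i^5 + 21i^4) ≥ 7(i+1)^5 + 21(i+1)^4, since 3·(7i^5 + 21i^4) − (7(i+1)^5 + 21(i+1)^4) = 14i^5 + 7i^4 - 154i^3 - 196i^2 - 119i - 28, which is nonnegative for all i ≥ 14.
Combining, 3^(i + 1) ≥ 7(i+1)^5 + 21(i+1)^4.
Hence, by induction on r, the claim holds for every r ≥ 14.
Hence the smallest such N is 14.

N = 14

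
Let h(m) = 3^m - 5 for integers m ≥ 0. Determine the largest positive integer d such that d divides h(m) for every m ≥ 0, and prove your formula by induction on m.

Computing the first values: h(0) = -4 and h(1) = -2; gcd(-4, -2) = 2, so d ≤ 2.
We prove 2 | 3^m - 5 for all m ≥ 0 by induction on m.
For the base case m = 0: h(0) = -4 = 2·(-2), so 2 | h(0).
Inductive step: suppose the statement holds for some i ≥ 0, i.e. 2 | h(i). Then
h(i+1) = 3^(i+1) - 5 = 3·(3^i - 5) + 10 = 3·h(i) + 10. The first term is divisible by 2 by the inductive hypothesis, and 10 is divisible by 2. Hence 2 | h(i+1).
Hence, by induction on m, the claim holds for every m ≥ 0.
Therefore the largest such d is 2.

d = 2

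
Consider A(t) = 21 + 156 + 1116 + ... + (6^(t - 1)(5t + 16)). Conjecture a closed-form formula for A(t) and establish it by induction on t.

We claim A(t) = 6^t(t + 3) - 3 for all t ≥ 1.
For the base case t = 1: A(1) = 21, and the closed form gives 21. They agree.
Inductive step: suppose the statement holds for some r ≥ 1, so A(r) = 6^r(r + 3) - 3.
Then A(r+1) = A(r) + (6^r(5r + 21)) = (6^r(r + 3) - 3) + (6^r(5r + 21)).
Simplifying, A(r+1) = 6·6^r·r + 24·6^r - 3 = 6^(r+1)((r+1) + 3) - 3,
which is the closed form with t = r+1.
This completes the induction.

A(t) = 6^t(t + 3) - 3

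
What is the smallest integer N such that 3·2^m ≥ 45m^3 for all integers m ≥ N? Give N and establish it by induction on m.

N = 16

At m = 15: 98304 < 151875, so the inequality fails and N ≥ 16. We prove 3·2^m ≥ 45m^3 for all m ≥ 16.
For the base case m = 16: 3·2^m = 196608 and 45m^3 = 184320, so 196608 ≥ 184320.
Inductive step: assume the claim holds for m = j, so 3·2^j ≥ 45j^3.
Then 3·2^(j + 1) = 2·(3·2^j) ≥ 2·(45j^3).
Also, for j ≥ 16 we have 2·(45j^3) ≥ 45(j+1)^3, since 2 ≥ (1 + 1/j)^3 for all j ≥ 16.
Combining, 3·2^(j + 1) ≥ 45(j+1)^3.
This completes the induction.
Hence the smallest such N is 16.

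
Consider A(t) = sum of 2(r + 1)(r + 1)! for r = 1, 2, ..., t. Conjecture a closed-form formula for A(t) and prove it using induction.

A(t) = 2(t + 2)! - 4

We claim A(t) = 2(t + 2)! - 4 for all t ≥ 1.
Base step (t = 1): A(1) = 8, and the closed form gives 8. They agree.
For the inductive step, assume it holds for an arbitrary r ≥ 1, so A(r) = 2(r + 2)! - 4.
Then A(r+1) = A(r) + (2(r + 2)(r + 2)!) = (2(r + 2)! - 4) + (2(r + 2)(r + 2)!).
Simplifying, A(r+1) = 2((r+1) + 2)! - 4,
which is the closed form with t = r+1.
This completes the induction.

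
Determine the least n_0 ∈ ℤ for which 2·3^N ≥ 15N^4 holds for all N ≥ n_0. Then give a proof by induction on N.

At N = 10: 118098 < 150000, so the inequality fails and n_0 ≥ 11. We prove 2·3^N ≥ 15N^4 for all N ≥ 11.
Base case (N = 11): 2·3^N = 354294 and 15N^4 = 219615, so 354294 ≥ 219615.
Suppose the result is true for N = j, so 2·3^j ≥ 15j^4.
Then 2·3^(j + 1) = 3·(2·3^j) ≥ 3·(15j^4).
Also, for j ≥ 11 we have 3·(15j^4) ≥ 15(j+1)^4, since 3 ≥ (1 + 1/j)^4 for all j ≥ 11.
Combining, 2·3^(j + 1) ≥ 15(j+1)^4.
Hence, by induction on N, the claim holds for every N ≥ 11.
Hence the smallest such n_0 is 11.

n_0 = 11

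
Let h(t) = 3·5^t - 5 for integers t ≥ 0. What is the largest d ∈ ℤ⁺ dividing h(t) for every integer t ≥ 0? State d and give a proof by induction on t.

d = 2

Computing the first values: h(0) = -2 and h(1) = 10; gcd(-2, 10) = 2, so d ≤ 2.
We prove 2 | 3·5^t - 5 for all t ≥ 0 by induction on t.
Base step (t = 0): h(0) = -2 = 2·(-1), so 2 | h(0).
Inductive step: assume the claim holds for t = k, i.e. 2 | h(k). Then
h(k+1) = 3·5^(k+1) - 5 = 5·(3·5^k - 5) + 20 = 5·h(k) + 20. The first term is divisible by 2 by the inductive hypothesis, and 20 is divisible by 2. Hence 2 | h(k+1).
This completes the induction.
Therefore the largest such d is 2.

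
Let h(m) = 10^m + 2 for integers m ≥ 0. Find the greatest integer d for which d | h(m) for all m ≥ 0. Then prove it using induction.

d = 3

Computing the first values: h(0) = 3 and h(1) = 12; gcd(3, 12) = 3, so d ≤ 3.
We prove 3 | 10^m + 2 for all m ≥ 0 by induction on m.
Base case (m = 0): h(0) = 3 = 3·(1), so 3 | h(0).
Inductive step: suppose the statement holds for some k ≥ 0, i.e. 3 | h(k). Then
h(k+1) = 10^(k+1) + 2 = 10·(10^k + 2) - 18 = 10·h(k) - 18. The first term is divisible by 3 by the inductive hypothesis, and -18 is divisible by 3. Hence 3 | h(k+1).
Hence, by induction on m, the claim holds for every m ≥ 0.
Therefore the largest such d is 3.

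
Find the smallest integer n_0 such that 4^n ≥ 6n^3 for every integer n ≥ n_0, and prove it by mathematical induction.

At n = 4: 256 < 384, so the inequality fails and n_0 ≥ 5. We prove 4^n ≥ 6n^3 for all n ≥ 5.
For the base case n = 5: 4^n = 1024 and 6n^3 = 750, so 1024 ≥ 750.
Inductive step: assume the claim holds for n = k, so 4^k ≥ 6k^3.
Then 4^(k + 1) = 4·(4^k) ≥ 4·(6k^3).
Also, for k ≥ 5 we have 4·(6k^3) ≥ 6(k+1)^3, since 4 ≥ (1 + 1/k)^3 for all k ≥ 5.
Combining, 4^(k + 1) ≥ 6(k+1)^3.
By the principle of mathematical induction, the result holds for all n ≥ 5.
Hence the smallest such n_0 is 5.

n_0 = 5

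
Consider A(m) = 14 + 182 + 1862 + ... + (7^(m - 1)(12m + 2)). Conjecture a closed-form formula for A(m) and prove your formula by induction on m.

We claim A(m) = 2·7^m·m for all m ≥ 1.
Base step (m = 1): A(1) = 14, and the closed form gives 14. They agree.
For the inductive step, assume it holds for an arbitrary r ≥ 1, so A(r) = 2·7^r·r.
Then A(r+1) = A(r) + (7^r(12r + 14)) = (2·7^r·r) + (7^r(12r + 14)).
Simplifying, A(r+1) = 14·7^r(r + 1) = 2·7^(r+1)·(r+1),
which is the closed form with m = r+1.
This completes the induction.

A(m) = 2·7^m·m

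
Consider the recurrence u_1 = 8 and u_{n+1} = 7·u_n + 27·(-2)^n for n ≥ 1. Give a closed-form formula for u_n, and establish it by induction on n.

Computing the first terms: u_1 = 8, u_2 = 2, u_3 = 122. This suggests u_n = -3(-2)^n + 2·7^(n - 1).
Base case (n = 1): the formula gives 8 = 8 = u_1.
Inductive step: assume the claim holds for n = m, so u_m = -3(-2)^m + 2·7^(m - 1).
Then u_{m+1} = 7·u_m + 27·(-2)^m = 7·(-3(-2)^m + 2·7^(m - 1)) + 27·(-2)^m = -3(-2)^(m + 1) + 2·7^m = -3(-2)^(m+1) + 2·7^((m+1) - 1),
which is the claimed formula at n = m+1.
By induction, the statement is established for all n ≥ 1.

u_n = -3(-2)^n + 2·7^(n - 1)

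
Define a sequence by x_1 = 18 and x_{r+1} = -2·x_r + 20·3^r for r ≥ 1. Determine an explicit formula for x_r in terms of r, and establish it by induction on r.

x_r = -3(-2)^r + 4·3^r

Computing the first terms: x_1 = 18, x_2 = 24, x_3 = 132. This suggests x_r = -3(-2)^r + 4·3^r.
Base case (r = 1): the formula gives 18 = 18 = x_1.
Inductive step: assume the claim holds for r = m, so x_m = -3(-2)^m + 4·3^m.
Then x_{m+1} = -2·x_m + 20·3^m = -2·(-3(-2)^m + 4·3^m) + 20·3^m = -3(-2)^(m + 1) + 4·3^(m + 1),
which is the claimed formula at r = m+1.
This completes the induction.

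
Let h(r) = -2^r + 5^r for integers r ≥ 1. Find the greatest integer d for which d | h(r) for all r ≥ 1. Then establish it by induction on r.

d = 3

Computing the first values: h(1) = 3 and h(2) = 21; gcd(3, 21) = 3, so d ≤ 3.
We prove 3 | -2^r + 5^r for all r ≥ 1 by induction on r.
Base case (r = 1): h(1) = 3 = 3·(1), so 3 | h(1).
Suppose the result is true for r = p, i.e. 3 | h(p). Then
5^{p+1} − 2^{p+1} = 5·5^p − 2·2^p = 5·(5^p − 2^p) + (3)·2^p. The first term is divisible by 3 by the inductive hypothesis, and the second term (3)·2^p is divisible by 3 since 3 | 3. Hence 3 | h(p+1).
By the principle of mathematical induction, the result holds for all r ≥ 1.
Therefore the largest such d is 3.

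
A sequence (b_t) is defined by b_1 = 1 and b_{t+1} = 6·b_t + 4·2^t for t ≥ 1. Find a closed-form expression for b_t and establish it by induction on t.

b_t = -2^t + 3·6^(t - 1)

Computing the first terms: b_1 = 1, b_2 = 14, b_3 = 100. This suggests b_t = -2^t + 3·6^(t - 1).
Base step (t = 1): the formula gives 1 = 1 = b_1.
Inductive step: assume the claim holds for t = j, so b_j = -2^j + 3·6^(j - 1).
Then b_{j+1} = 6·b_j + 4·2^j = 6·(-2^j + 3·6^(j - 1)) + 4·2^j = -2^(j + 1) + 3·6^j = -2^(j+1) + 3·6^((j+1) - 1),
which is the claimed formula at t = j+1.
This completes the induction.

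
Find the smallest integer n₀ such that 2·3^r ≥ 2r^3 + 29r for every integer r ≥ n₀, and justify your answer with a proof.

At r = 4: 162 < 244, so the inequality fails and n₀ ≥ 5. We prove 2·3^r ≥ 2r^3 + 29r for all r ≥ 5.
When r = 5: 2·3^r = 486 and 2r^3 + 29r = 395, so 486 ≥ 395.
Suppose the result is true for r = m, so 2·3^m ≥ 2m^3 + 29m.
Then 2·3^(m + 1) = 3·(2·3^m) ≥ 3·(2m^3 + 29m).
Also, for m ≥ 5 we have 3·(2m^3 + 29m) ≥ 2(m+1)^3 + 29(m+1), since 3·(2m^3 + 29m) − (2(m+1)^3 + 29(m+1)) = 4m^3 - 6m^2 + 52m - 31, which is nonnegative for all m ≥ 5.
Combining, 2·3^(m + 1) ≥ 2(m+1)^3 + 29(m+1).
This completes the induction.
Hence the smallest such n₀ is 5.

n₀ = 5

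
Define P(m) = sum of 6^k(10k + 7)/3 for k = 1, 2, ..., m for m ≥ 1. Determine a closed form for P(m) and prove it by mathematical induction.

P(m) = 2·6^m(2m + 1) - 2

We claim P(m) = 2·6^m(2m + 1) - 2 for all m ≥ 1.
Base case (m = 1): P(1) = 34, and the closed form gives 34. They agree.
Inductive step: assume the claim holds for m = k, so P(k) = 2·6^k(2k + 1) - 2.
Then P(k+1) = P(k) + (6^k(20k + 34)) = (2·6^k(2k + 1) - 2) + (6^k(20k + 34)).
Simplifying, P(k+1) = 24·6^k·k + 36·6^k - 2 = 2·6^(k+1)(2(k+1) + 1) - 2,
which is the closed form with m = k+1.
By induction, the statement is established for all m ≥ 1.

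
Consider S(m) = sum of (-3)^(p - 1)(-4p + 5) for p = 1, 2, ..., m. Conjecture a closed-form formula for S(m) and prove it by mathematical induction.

S(m) = (-3)^m(m - 1) + 1

We claim S(m) = (-3)^m(m - 1) + 1 for all m ≥ 1.
Base case (m = 1): S(1) = 1, and the closed form gives 1. They agree.
For the inductive step, assume it holds for an arbitrary p ≥ 1, so S(p) = (-3)^p(p - 1) + 1.
Then S(p+1) = S(p) + ((-3)^p(-4p + 1)) = ((-3)^p(p - 1) + 1) + ((-3)^p(-4p + 1)).
Simplifying, S(p+1) = (-3)^(p + 1)p + 1 = (-3)^(p+1)((p+1) - 1) + 1,
which is the closed form with m = p+1.
By induction, the statement is established for all m ≥ 1.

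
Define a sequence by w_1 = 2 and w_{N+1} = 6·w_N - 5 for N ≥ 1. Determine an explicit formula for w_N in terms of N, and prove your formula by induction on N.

Computing the first terms: w_1 = 2, w_2 = 7, w_3 = 37. This suggests w_N = 6^(N - 1) + 1.
Base case (N = 1): the formula gives 2 = 2 = w_1.
Inductive step: assume the claim holds for N = j, so w_j = 6^(j - 1) + 1.
Then w_{j+1} = 6·w_j - 5 = 6·(6^(j - 1) + 1) - 5 = 6^j + 1 = 6^((j+1) - 1) + 1,
which is the claimed formula at N = j+1.
By the principle of mathematical induction, the result holds for all N ≥ 1.

w_N = 6^(N - 1) + 1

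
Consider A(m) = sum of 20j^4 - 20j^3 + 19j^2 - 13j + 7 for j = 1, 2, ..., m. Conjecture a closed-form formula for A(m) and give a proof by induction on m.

A(m) = m(4m^4 + 5m^3 + 3m^2 - 2m + 3)

We claim A(m) = m(4m^4 + 5m^3 + 3m^2 - 2m + 3) for all m ≥ 1.
For the base case m = 1: A(1) = 13, and the closed form gives 13. They agree.
For the inductive step, assume it holds for an arbitrary j ≥ 1, so A(j) = j(4j^4 + 5j^3 + 3j^2 - 2j + 3).
Then A(j+1) = A(j) + (20j^4 + 60j^3 + 79j^2 + 45j + 13) = (j(4j^4 + 5j^3 + 3j^2 - 2j + 3)) + (20j^4 + 60j^3 + 79j^2 + 45j + 13).
Simplifying, A(j+1) = (j + 1)(4j^4 + 21j^3 + 42j^2 + 35j + 13) = (j+1)(4(j+1)^4 + 5(j+1)^3 + 3(j+1)^2 - 2(j+1) + 3),
which is the closed form with m = j+1.
This completes the induction.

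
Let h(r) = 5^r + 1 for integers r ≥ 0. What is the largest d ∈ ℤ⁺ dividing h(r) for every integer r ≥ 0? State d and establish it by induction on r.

d = 2

Computing the first values: h(0) = 2 and h(1) = 6; gcd(2, 6) = 2, so d ≤ 2.
We prove 2 | 5^r + 1 for all r ≥ 0 by induction on r.
Base case (r = 0): h(0) = 2 = 2·(1), so 2 | h(0).
Inductive step: assume the claim holds for r = k, i.e. 2 | h(k). Then
h(k+1) = 5^(k+1) + 1 = 5·(5^k + 1) - 4 = 5·h(k) - 4. The first term is divisible by 2 by the inductive hypothesis, and -4 is divisible by 2. Hence 2 | h(k+1).
By induction, the statement is established for all r ≥ 0.
Therefore the largest such d is 2.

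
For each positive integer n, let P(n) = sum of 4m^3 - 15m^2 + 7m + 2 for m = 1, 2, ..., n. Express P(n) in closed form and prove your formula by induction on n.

P(n) = n(n^3 - 3n^2 - 3n + 3)

We claim P(n) = n(n^3 - 3n^2 - 3n + 3) for all n ≥ 1.
Base step (n = 1): P(1) = -2, and the closed form gives -2. They agree.
Inductive step: assume the claim holds for n = m, so P(m) = m(m^3 - 3m^2 - 3m + 3).
Then P(m+1) = P(m) + (4m^3 - 3m^2 - 11m - 2) = (m(m^3 - 3m^2 - 3m + 3)) + (4m^3 - 3m^2 - 11m - 2).
Simplifying, P(m+1) = (m + 1)(m^3 - 6m - 2) = (m+1)((m+1)^3 - 3(m+1)^2 - 3(m+1) + 3),
which is the closed form with n = m+1.
By the principle of mathematical induction, the result holds for all n ≥ 1.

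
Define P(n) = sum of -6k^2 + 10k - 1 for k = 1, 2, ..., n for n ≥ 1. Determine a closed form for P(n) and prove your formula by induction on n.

We claim P(n) = -n(2n^2 - 2n - 3) for all n ≥ 1.
Base step (n = 1): P(1) = 3, and the closed form gives 3. They agree.
Inductive step: suppose the statement holds for some k ≥ 1, so P(k) = k(-2k^2 + 2k + 3).
Then P(k+1) = P(k) + (-6k^2 - 2k + 3) = (k(-2k^2 + 2k + 3)) + (-6k^2 - 2k + 3).
Simplifying, P(k+1) = -(k + 1)(2k^2 + 2k - 3) = -(k+1)(2(k+1)^2 - 2(k+1) - 3),
which is the closed form with n = k+1.
Hence, by induction on n, the claim holds for every n ≥ 1.

P(n) = -n(2n^2 - 2n - 3)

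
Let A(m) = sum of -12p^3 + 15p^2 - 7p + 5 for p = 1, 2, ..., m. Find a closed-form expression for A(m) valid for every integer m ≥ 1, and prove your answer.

We claim A(m) = -m(3m^3 + m^2 - m - 4) for all m ≥ 1.
For the base case m = 1: A(1) = 1, and the closed form gives 1. They agree.
Suppose the result is true for m = p, so A(p) = p(-3p^3 - p^2 + p + 4).
Then A(p+1) = A(p) + (-12p^3 - 21p^2 - 13p + 1) = (p(-3p^3 - p^2 + p + 4)) + (-12p^3 - 21p^2 - 13p + 1).
Simplifying, A(p+1) = -(p + 1)(3p^3 + 10p^2 + 10p - 1) = -(p+1)(3(p+1)^3 + (p+1)^2 - (p+1) - 4),
which is the closed form with m = p+1.
Hence, by induction on m, the claim holds for every m ≥ 1.

A(m) = -m(3m^3 + m^2 - m - 4)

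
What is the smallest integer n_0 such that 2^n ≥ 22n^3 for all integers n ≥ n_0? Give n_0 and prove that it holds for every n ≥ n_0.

n_0 = 17

At n = 16: 65536 < 90112, so the inequality fails and n_0 ≥ 17. We prove 2^n ≥ 22n^3 for all n ≥ 17.
Base case (n = 17): 2^n = 131072 and 22n^3 = 108086, so 131072 ≥ 108086.
Inductive step: assume the claim holds for n = k, so 2^k ≥ 22k^3.
Then 2^(k + 1) = 2·(2^k) ≥ 2·(22k^3).
Also, for k ≥ 17 we have 2·(22k^3) ≥ 22(k+1)^3, since 2 ≥ (1 + 1/k)^3 for all k ≥ 17.
Combining, 2^(k + 1) ≥ 22(k+1)^3.
This completes the induction.
Hence the smallest such n_0 is 17.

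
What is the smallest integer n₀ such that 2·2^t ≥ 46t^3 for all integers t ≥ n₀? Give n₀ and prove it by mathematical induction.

n₀ = 17

At t = 16: 131072 < 188416, so the inequality fails and n₀ ≥ 17. We prove 2·2^t ≥ 46t^3 for all t ≥ 17.
Base step (t = 17): 2·2^t = 262144 and 46t^3 = 225998, so 262144 ≥ 225998.
Inductive step: assume the claim holds for t = r, so 2·2^r ≥ 46r^3.
Then 2·2^(r + 1) = 2·(2·2^r) ≥ 2·(46r^3).
Also, for r ≥ 17 we have 2·(46r^3) ≥ 46(r+1)^3, since 2 ≥ (1 + 1/r)^3 for all r ≥ 17.
Combining, 2·2^(r + 1) ≥ 46(r+1)^3.
By the principle of mathematical induction, the result holds for all t ≥ 17.
Hence the smallest such n₀ is 17.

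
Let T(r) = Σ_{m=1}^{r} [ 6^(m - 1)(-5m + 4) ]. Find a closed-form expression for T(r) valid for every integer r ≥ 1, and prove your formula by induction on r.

We claim T(r) = 6^r(-r + 1) - 1 for all r ≥ 1.
Base step (r = 1): T(1) = -1, and the closed form gives -1. They agree.
For the inductive step, assume it holds for an arbitrary m ≥ 1, so T(m) = 6^m(-m + 1) - 1.
Then T(m+1) = T(m) + (6^m(-5m - 1)) = (6^m(-m + 1) - 1) + (6^m(-5m - 1)).
Simplifying, T(m+1) = -6·6^m·m - 1 = 6^(m+1)(-(m+1) + 1) - 1,
which is the closed form with r = m+1.
By induction, the statement is established for all r ≥ 1.

T(r) = 6^r(-r + 1) - 1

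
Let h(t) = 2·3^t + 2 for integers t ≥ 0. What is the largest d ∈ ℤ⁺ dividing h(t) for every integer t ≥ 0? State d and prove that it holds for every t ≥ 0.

d = 4

Computing the first values: h(0) = 4 and h(1) = 8; gcd(4, 8) = 4, so d ≤ 4.
We prove 4 | 2·3^t + 2 for all t ≥ 0 by induction on t.
Base step (t = 0): h(0) = 4 = 4·(1), so 4 | h(0).
Inductive step: assume the claim holds for t = k, i.e. 4 | h(k). Then
h(k+1) = 2·3^(k+1) + 2 = 3·(2·3^k + 2) - 4 = 3·h(k) - 4. The first term is divisible by 4 by the inductive hypothesis, and -4 is divisible by 4. Hence 4 | h(k+1).
This completes the induction.
Therefore the largest such d is 4.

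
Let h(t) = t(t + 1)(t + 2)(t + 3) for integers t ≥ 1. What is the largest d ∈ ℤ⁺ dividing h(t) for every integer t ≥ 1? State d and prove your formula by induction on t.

Computing the first values: h(1) = 24 and h(2) = 120; gcd(24, 120) = 24, so d ≤ 24.
We prove 24 | t(t + 1)(t + 2)(t + 3) for all t ≥ 1 by induction on t.
Base step (t = 1): h(1) = 24 = 24·(1), so 24 | h(1).
Inductive step: suppose the statement holds for some k ≥ 1, i.e. 24 | h(k). Then
h(k+1) − h(k) = (k+1)·(k+2)·(k+3)·(k+4) − k·(k+1)·(k+2)·(k+3) = (k+1)·(k+2)·(k+3)·[(k+4) − k] = 4·(k+1)·(k+2)·(k+3). The product of 3 consecutive integers is divisible by (3)! = 6, so h(k+1) − h(k) is divisible by 4·6 = 24. By the inductive hypothesis 24 | h(k), hence 24 | h(k+1).
By the principle of mathematical induction, the result holds for all t ≥ 1.
Therefore the largest such d is 24.

d = 24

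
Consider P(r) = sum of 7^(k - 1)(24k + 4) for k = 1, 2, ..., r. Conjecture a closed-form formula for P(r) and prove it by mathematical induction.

P(r) = 4·7^r·r

We claim P(r) = 4·7^r·r for all r ≥ 1.
Base step (r = 1): P(1) = 28, and the closed form gives 28. They agree.
Inductive step: suppose the statement holds for some k ≥ 1, so P(k) = 4·7^k·k.
Then P(k+1) = P(k) + (7^k(24k + 28)) = (4·7^k·k) + (7^k(24k + 28)).
Simplifying, P(k+1) = 28·7^k(k + 1) = 4·7^(k+1)·(k+1),
which is the closed form with r = k+1.
This completes the induction.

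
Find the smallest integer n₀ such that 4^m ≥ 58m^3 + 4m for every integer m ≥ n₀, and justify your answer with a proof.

n₀ = 8

At m = 7: 16384 < 19922, so the inequality fails and n₀ ≥ 8. We prove 4^m ≥ 58m^3 + 4m for all m ≥ 8.
Base step (m = 8): 4^m = 65536 and 58m^3 + 4m = 29728, so 65536 ≥ 29728.
Inductive step: assume the claim holds for m = p, so 4^p ≥ 58p^3 + 4p.
Then 4^(p + 1) = 4·(4^p) ≥ 4·(58p^3 + 4p).
Also, for p ≥ 8 we have 4·(58p^3 + 4p) ≥ 58(p+1)^3 + 4(p+1), since 4·(58p^3 + 4p) − (58(p+1)^3 + 4(p+1)) = 174p^3 - 174p^2 - 162p - 62, which is nonnegative for all p ≥ 8.
Combining, 4^(p + 1) ≥ 58(p+1)^3 + 4(p+1).
By the principle of mathematical induction, the result holds for all m ≥ 8.
Hence the smallest such n₀ is 8.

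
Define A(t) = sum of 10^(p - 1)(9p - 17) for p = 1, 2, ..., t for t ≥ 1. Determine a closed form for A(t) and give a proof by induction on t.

We claim A(t) = 10^t(t - 2) + 2 for all t ≥ 1.
Base case (t = 1): A(1) = -8, and the closed form gives -8. They agree.
Inductive step: assume the claim holds for t = p, so A(p) = 10^p(p - 2) + 2.
Then A(p+1) = A(p) + (10^p(9p - 8)) = (10^p(p - 2) + 2) + (10^p(9p - 8)).
Simplifying, A(p+1) = 10·10^p·p - 10·10^p + 2 = 10^(p+1)((p+1) - 2) + 2,
which is the closed form with t = p+1.
Hence, by induction on t, the claim holds for every t ≥ 1.

A(t) = 10^t(t - 2) + 2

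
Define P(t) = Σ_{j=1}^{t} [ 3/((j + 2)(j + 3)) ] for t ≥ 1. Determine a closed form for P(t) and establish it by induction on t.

We claim P(t) = t/(t + 3) for all t ≥ 1.
When t = 1: P(1) = 1/4, and the closed form gives 1/4. They agree.
Suppose the result is true for t = j, so P(j) = j/(j + 3).
Then P(j+1) = P(j) + (3/((j + 3)(j + 4))) = (j/(j + 3)) + (3/((j + 3)(j + 4))).
Simplifying, P(j+1) = (j + 1)/(j + 4) = (j+1)/((j+1) + 3),
which is the closed form with t = j+1.
By induction, the statement is established for all t ≥ 1.

P(t) = t/(t + 3)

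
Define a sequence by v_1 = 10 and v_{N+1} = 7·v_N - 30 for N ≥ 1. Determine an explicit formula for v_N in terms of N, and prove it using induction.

v_N = 5·7^(N - 1) + 5

Computing the first terms: v_1 = 10, v_2 = 40, v_3 = 250. This suggests v_N = 5·7^(N - 1) + 5.
Base step (N = 1): the formula gives 10 = 10 = v_1.
Inductive step: assume the claim holds for N = j, so v_j = 5·7^(j - 1) + 5.
Then v_{j+1} = 7·v_j - 30 = 7·(5·7^(j - 1) + 5) - 30 = 5·7^j + 5 = 5·7^((j+1) - 1) + 5,
which is the claimed formula at N = j+1.
Hence, by induction on N, the claim holds for every N ≥ 1.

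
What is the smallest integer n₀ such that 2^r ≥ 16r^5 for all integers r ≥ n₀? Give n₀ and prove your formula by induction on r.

n₀ = 29

At r = 28: 268435456 < 275365888, so the inequality fails and n₀ ≥ 29. We prove 2^r ≥ 16r^5 for all r ≥ 29.
When r = 29: 2^r = 536870912 and 16r^5 = 328178384, so 536870912 ≥ 328178384.
Suppose the result is true for r = j, so 2^j ≥ 16j^5.
Then 2^(j + 1) = 2·(2^j) ≥ 2·(16j^5).
Also, for j ≥ 29 we have 2·(16j^5) ≥ 16(j+1)^5, since 2 ≥ (1 + 1/j)^5 for all j ≥ 29.
Combining, 2^(j + 1) ≥ 16(j+1)^5.
By induction, the statement is established for all r ≥ 29.
Hence the smallest such n₀ is 29.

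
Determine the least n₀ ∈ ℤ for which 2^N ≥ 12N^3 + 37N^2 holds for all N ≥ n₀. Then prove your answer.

At N = 15: 32768 < 48825, so the inequality fails and n₀ ≥ 16. We prove 2^N ≥ 12N^3 + 37N^2 for all N ≥ 16.
Base step (N = 16): 2^N = 65536 and 12N^3 + 37N^2 = 58624, so 65536 ≥ 58624.
Inductive step: assume the claim holds for N = r, so 2^r ≥ 12r^3 + 37r^2.
Then 2^(r + 1) = 2·(2^r) ≥ 2·(12r^3 + 37r^2).
Also, for r ≥ 16 we have 2·(12r^3 + 37r^2) ≥ 12(r+1)^3 + 37(r+1)^2, since 2·(12r^3 + 37r^2) − (12(r+1)^3 + 37(r+1)^2) = 12r^3 + r^2 - 110r - 49, which is nonnegative for all r ≥ 16.
Combining, 2^(r + 1) ≥ 12(r+1)^3 + 37(r+1)^2.
Hence, by induction on N, the claim holds for every N ≥ 16.
Hence the smallest such n₀ is 16.

n₀ = 16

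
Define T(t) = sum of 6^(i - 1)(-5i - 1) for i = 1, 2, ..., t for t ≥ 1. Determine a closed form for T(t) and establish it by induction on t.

We claim T(t) = -6^t·t for all t ≥ 1.
When t = 1: T(1) = -6, and the closed form gives -6. They agree.
Inductive step: suppose the statement holds for some i ≥ 1, so T(i) = -6^i·i.
Then T(i+1) = T(i) + (6^i(-5i - 6)) = (-6^i·i) + (6^i(-5i - 6)).
Simplifying, T(i+1) = 6^(i + 1)(-i - 1) = -6^(i+1)·(i+1),
which is the closed form with t = i+1.
This completes the induction.

T(t) = -6^t·t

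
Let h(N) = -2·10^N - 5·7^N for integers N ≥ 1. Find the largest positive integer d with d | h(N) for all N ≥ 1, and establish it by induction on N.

Computing the first values: h(1) = -55 and h(2) = -445; gcd(-55, -445) = 5, so d ≤ 5.
We prove 5 | -2·10^N - 5·7^N for all N ≥ 1 by induction on N.
Base step (N = 1): h(1) = -55 = 5·(-11), so 5 | h(1).
Inductive step: assume the claim holds for N = k, i.e. 5 | h(k). Then
h(k+1) − 10·h(k) = (-2·10^(k+1) - 5·7^(k+1)) − 10·(-2·10^k - 5·7^k) = (-5)·7^k·(7 − 10) = (15)·7^k. Since 5 | h(k) by the inductive hypothesis, 5 | 10·h(k); and 5 | 15 since 15 = 5·3. Therefore 5 | h(k+1).
By induction, the statement is established for all N ≥ 1.
Therefore the largest such d is 5.

d = 5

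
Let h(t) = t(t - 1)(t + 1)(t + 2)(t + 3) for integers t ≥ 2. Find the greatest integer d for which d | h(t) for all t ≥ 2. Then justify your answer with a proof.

d = 120

Computing the first values: h(2) = 120 and h(3) = 720; gcd(120, 720) = 120, so d ≤ 120.
We prove 120 | t(t - 1)(t + 1)(t + 2)(t + 3) for all t ≥ 2 by induction on t.
Base step (t = 2): h(2) = 120 = 120·(1), so 120 | h(2).
Inductive step: suppose the statement holds for some k ≥ 2, i.e. 120 | h(k). Then
h(k+1) − h(k) = k·(k+1)·(k+2)·(k+3)·(k+4) − (k-1)·k·(k+1)·(k+2)·(k+3) = k·(k+1)·(k+2)·(k+3)·[(k+4) − (k-1)] = 5·k·(k+1)·(k+2)·(k+3). The product of 4 consecutive integers is divisible by (4)! = 24, so h(k+1) − h(k) is divisible by 5·24 = 120. By the inductive hypothesis 120 | h(k), hence 120 | h(k+1).
Hence, by induction on t, the claim holds for every t ≥ 2.
Therefore the largest such d is 120.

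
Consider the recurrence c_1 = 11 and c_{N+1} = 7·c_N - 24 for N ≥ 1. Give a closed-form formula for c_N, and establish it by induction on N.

Computing the first terms: c_1 = 11, c_2 = 53, c_3 = 347. This suggests c_N = 7^N + 4.
When N = 1: the formula gives 11 = 11 = c_1.
Inductive step: suppose the statement holds for some m ≥ 1, so c_m = 7^m + 4.
Then c_{m+1} = 7·c_m - 24 = 7·(7^m + 4) - 24 = 7^(m + 1) + 4,
which is the claimed formula at N = m+1.
By the principle of mathematical induction, the result holds for all N ≥ 1.

c_N = 7^N + 4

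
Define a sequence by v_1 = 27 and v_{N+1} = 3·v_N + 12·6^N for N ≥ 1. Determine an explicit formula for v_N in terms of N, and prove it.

v_N = 3^N + 4·6^N

Computing the first terms: v_1 = 27, v_2 = 153, v_3 = 891. This suggests v_N = 3^N + 4·6^N.
When N = 1: the formula gives 27 = 27 = v_1.
Suppose the result is true for N = r, so v_r = 3^r + 4·6^r.
Then v_{r+1} = 3·v_r + 12·6^r = 3·(3^r + 4·6^r) + 12·6^r = 3^(r + 1) + 4·6^(r + 1),
which is the claimed formula at N = r+1.
By the principle of mathematical induction, the result holds for all N ≥ 1.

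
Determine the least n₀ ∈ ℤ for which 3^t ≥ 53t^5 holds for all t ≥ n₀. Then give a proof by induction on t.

n₀ = 17

At t = 16: 43046721 < 55574528, so the inequality fails and n₀ ≥ 17. We prove 3^t ≥ 53t^5 for all t ≥ 17.
When t = 17: 3^t = 129140163 and 53t^5 = 75252421, so 129140163 ≥ 75252421.
Inductive step: suppose the statement holds for some r ≥ 17, so 3^r ≥ 53r^5.
Then 3^(r + 1) = 3·(3^r) ≥ 3·(53r^5).
Also, for r ≥ 17 we have 3·(53r^5) ≥ 53(r+1)^5, since 3 ≥ (1 + 1/r)^5 for all r ≥ 17.
Combining, 3^(r + 1) ≥ 53(r+1)^5.
Hence, by induction on t, the claim holds for every t ≥ 17.
Hence the smallest such n₀ is 17.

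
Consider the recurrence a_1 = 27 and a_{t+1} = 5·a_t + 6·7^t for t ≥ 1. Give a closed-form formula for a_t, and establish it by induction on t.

Computing the first terms: a_1 = 27, a_2 = 177, a_3 = 1179. This suggests a_t = 6·5^(t - 1) + 3·7^t.
Base case (t = 1): the formula gives 27 = 27 = a_1.
Inductive step: assume the claim holds for t = j, so a_j = 6·5^(j - 1) + 3·7^j.
Then a_{j+1} = 5·a_j + 6·7^j = 5·(6·5^(j - 1) + 3·7^j) + 6·7^j = 6·5^j + 3·7^(j + 1) = 6·5^((j+1) - 1) + 3·7^(j+1),
which is the claimed formula at t = j+1.
By induction, the statement is established for all t ≥ 1.

a_t = 6·5^(t - 1) + 3·7^t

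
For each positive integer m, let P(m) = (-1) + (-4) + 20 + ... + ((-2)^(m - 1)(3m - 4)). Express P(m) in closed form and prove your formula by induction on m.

We claim P(m) = (-2)^m(-m + 1) - 1 for all m ≥ 1.
Base step (m = 1): P(1) = -1, and the closed form gives -1. They agree.
For the inductive step, assume it holds for an arbitrary j ≥ 1, so P(j) = (-2)^j(-j + 1) - 1.
Then P(j+1) = P(j) + ((-2)^j(3j - 1)) = ((-2)^j(-j + 1) - 1) + ((-2)^j(3j - 1)).
Simplifying, P(j+1) = 2(-2)^j·j - 1 = (-2)^(j+1)(-(j+1) + 1) - 1,
which is the closed form with m = j+1.
This completes the induction.

P(m) = (-2)^m(-m + 1) - 1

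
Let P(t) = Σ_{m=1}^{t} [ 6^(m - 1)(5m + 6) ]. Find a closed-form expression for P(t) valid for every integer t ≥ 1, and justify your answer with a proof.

P(t) = 6^t(t + 1) - 1

We claim P(t) = 6^t(t + 1) - 1 for all t ≥ 1.
Base step (t = 1): P(1) = 11, and the closed form gives 11. They agree.
Suppose the result is true for t = m, so P(m) = 6^m(m + 1) - 1.
Then P(m+1) = P(m) + (6^m(5m + 11)) = (6^m(m + 1) - 1) + (6^m(5m + 11)).
Simplifying, P(m+1) = 6·6^m·m + 12·6^m - 1 = 6^(m+1)((m+1) + 1) - 1,
which is the closed form with t = m+1.
By induction, the statement is established for all t ≥ 1.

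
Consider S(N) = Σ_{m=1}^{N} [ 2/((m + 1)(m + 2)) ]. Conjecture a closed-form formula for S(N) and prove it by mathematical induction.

S(N) = N/(N + 2)

We claim S(N) = N/(N + 2) for all N ≥ 1.
For the base case N = 1: S(1) = 1/3, and the closed form gives 1/3. They agree.
Inductive step: assume the claim holds for N = m, so S(m) = m/(m + 2).
Then S(m+1) = S(m) + (2/((m + 2)(m + 3))) = (m/(m + 2)) + (2/((m + 2)(m + 3))).
Simplifying, S(m+1) = (m + 1)/(m + 3) = (m+1)/((m+1) + 2),
which is the closed form with N = m+1.
By induction, the statement is established for all N ≥ 1.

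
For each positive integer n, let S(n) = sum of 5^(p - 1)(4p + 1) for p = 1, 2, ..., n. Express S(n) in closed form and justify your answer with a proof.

S(n) = 5^n·n

We claim S(n) = 5^n·n for all n ≥ 1.
For the base case n = 1: S(1) = 5, and the closed form gives 5. They agree.
Suppose the result is true for n = p, so S(p) = 5^p·p.
Then S(p+1) = S(p) + (5^p(4p + 5)) = (5^p·p) + (5^p(4p + 5)).
Simplifying, S(p+1) = 5^(p + 1)(p + 1) = 5^(p+1)·(p+1),
which is the closed form with n = p+1.
By the principle of mathematical induction, the result holds for all n ≥ 1.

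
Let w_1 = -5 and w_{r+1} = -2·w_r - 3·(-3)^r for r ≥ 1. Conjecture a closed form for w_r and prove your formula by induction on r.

Computing the first terms: w_1 = -5, w_2 = 19, w_3 = -65. This suggests w_r = (-2)^(r + 1) - (-3)^(r + 1).
For the base case r = 1: the formula gives -5 = -5 = w_1.
For the inductive step, assume it holds for an arbitrary i ≥ 1, so w_i = (-2)^(i + 1) - (-3)^(i + 1).
Then w_{i+1} = -2·w_i - 3·(-3)^i = -2·((-2)^(i + 1) - (-3)^(i + 1)) - 3·(-3)^i = (-2)^(i + 2) - (-3)^(i + 2) = (-2)^((i+1) + 1) - (-3)^((i+1) + 1),
which is the claimed formula at r = i+1.
By the principle of mathematical induction, the result holds for all r ≥ 1.

w_r = (-2)^(r + 1) - (-3)^(r + 1)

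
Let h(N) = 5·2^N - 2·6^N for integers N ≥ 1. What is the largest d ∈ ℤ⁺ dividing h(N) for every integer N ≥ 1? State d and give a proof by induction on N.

d = 2

Computing the first values: h(1) = -2 and h(2) = -52; gcd(-2, -52) = 2, so d ≤ 2.
We prove 2 | 5·2^N - 2·6^N for all N ≥ 1 by induction on N.
When N = 1: h(1) = -2 = 2·(-1), so 2 | h(1).
Inductive step: suppose the statement holds for some k ≥ 1, i.e. 2 | h(k). Then
h(k+1) − 6·h(k) = (5·2^(k+1) - 2·6^(k+1)) − 6·(5·2^k - 2·6^k) = (5)·2^k·(2 − 6) = (-20)·2^k. Since 2 | h(k) by the inductive hypothesis, 2 | 6·h(k); and 2 | -20 since -20 = 2·-10. Therefore 2 | h(k+1).
By induction, the statement is established for all N ≥ 1.
Therefore the largest such d is 2.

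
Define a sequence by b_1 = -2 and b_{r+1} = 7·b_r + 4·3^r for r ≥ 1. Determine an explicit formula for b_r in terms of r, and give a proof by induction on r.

b_r = -3^r + 7^(r - 1)

Computing the first terms: b_1 = -2, b_2 = -2, b_3 = 22. This suggests b_r = -3^r + 7^(r - 1).
When r = 1: the formula gives -2 = -2 = b_1.
For the inductive step, assume it holds for an arbitrary j ≥ 1, so b_j = -3^j + 7^(j - 1).
Then b_{j+1} = 7·b_j + 4·3^j = 7·(-3^j + 7^(j - 1)) + 4·3^j = -3^(j + 1) + 7^j = -3^(j+1) + 7^((j+1) - 1),
which is the claimed formula at r = j+1.
By induction, the statement is established for all r ≥ 1.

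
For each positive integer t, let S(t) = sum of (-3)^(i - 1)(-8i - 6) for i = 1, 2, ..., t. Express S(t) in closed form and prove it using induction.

We claim S(t) = 2(-3)^t(t + 1) - 2 for all t ≥ 1.
When t = 1: S(1) = -14, and the closed form gives -14. They agree.
For the inductive step, assume it holds for an arbitrary i ≥ 1, so S(i) = 2(-3)^i(i + 1) - 2.
Then S(i+1) = S(i) + ((-3)^i(-8i - 14)) = (2(-3)^i(i + 1) - 2) + ((-3)^i(-8i - 14)).
Simplifying, S(i+1) = -6(-3)^i·i - 12(-3)^i - 2 = 2(-3)^(i+1)((i+1) + 1) - 2,
which is the closed form with t = i+1.
By the principle of mathematical induction, the result holds for all t ≥ 1.

S(t) = 2(-3)^t(t + 1) - 2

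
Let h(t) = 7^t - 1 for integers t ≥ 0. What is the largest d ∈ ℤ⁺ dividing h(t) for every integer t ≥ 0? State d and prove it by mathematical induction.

Computing the first values: h(0) = 0 and h(1) = 6; gcd(0, 6) = 6, so d ≤ 6.
We prove 6 | 7^t - 1 for all t ≥ 0 by induction on t.
Base step (t = 0): h(0) = 0 = 6·(0), so 6 | h(0).
Inductive step: suppose the statement holds for some k ≥ 0, i.e. 6 | h(k). Then
h(k+1) = 7^(k+1) - 1 = 7·(7^k - 1) + 6 = 7·h(k) + 6. The first term is divisible by 6 by the inductive hypothesis, and 6 is divisible by 6. Hence 6 | h(k+1).
This completes the induction.
Therefore the largest such d is 6.

d = 6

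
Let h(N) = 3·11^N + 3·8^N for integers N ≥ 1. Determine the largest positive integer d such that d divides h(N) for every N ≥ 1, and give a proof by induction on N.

d = 3

Computing the first values: h(1) = 57 and h(2) = 555; gcd(57, 555) = 3, so d ≤ 3.
We prove 3 | 3·11^N + 3·8^N for all N ≥ 1 by induction on N.
Base case (N = 1): h(1) = 57 = 3·(19), so 3 | h(1).
For the inductive step, assume it holds for an arbitrary r ≥ 1, i.e. 3 | h(r). Then
h(r+1) − 11·h(r) = (3·11^(r+1) + 3·8^(r+1)) − 11·(3·11^r + 3·8^r) = (3)·8^r·(8 − 11) = (-9)·8^r. Since 3 | h(r) by the inductive hypothesis, 3 | 11·h(r); and 3 | -9 since -9 = 3·-3. Therefore 3 | h(r+1).
Hence, by induction on N, the claim holds for every N ≥ 1.
Therefore the largest such d is 3.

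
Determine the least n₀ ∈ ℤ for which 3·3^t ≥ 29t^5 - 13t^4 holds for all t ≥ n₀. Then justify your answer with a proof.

At t = 14: 14348907 < 15097488, so the inequality fails and n₀ ≥ 15. We prove 3·3^t ≥ 29t^5 - 13t^4 for all t ≥ 15.
Base step (t = 15): 3·3^t = 43046721 and 29t^5 - 13t^4 = 21363750, so 43046721 ≥ 21363750.
Inductive step: assume the claim holds for t = m, so 3·3^m ≥ 29m^5 - 13m^4.
Then 3·3^(m + 1) = 3·(3·3^m) ≥ 3·(29m^5 - 13m^4).
Also, for m ≥ 15 we have 3·(29m^5 - 13m^4) ≥ 29(m+1)^5 - 13(m+1)^4, since 3·(29m^5 - 13m^4) − (29(m+1)^5 - 13(m+1)^4) = 58m^5 - 171m^4 - 238m^3 - 212m^2 - 93m - 16, which is nonnegative for all m ≥ 15.
Combining, 3·3^(m + 1) ≥ 29(m+1)^5 - 13(m+1)^4.
By induction, the statement is established for all t ≥ 15.
Hence the smallest such n₀ is 15.

n₀ = 15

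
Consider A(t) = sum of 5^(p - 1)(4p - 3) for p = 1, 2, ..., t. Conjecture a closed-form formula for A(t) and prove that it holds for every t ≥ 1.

We claim A(t) = 5^t(t - 1) + 1 for all t ≥ 1.
Base step (t = 1): A(1) = 1, and the closed form gives 1. They agree.
Inductive step: suppose the statement holds for some p ≥ 1, so A(p) = 5^p(p - 1) + 1.
Then A(p+1) = A(p) + (5^p(4p + 1)) = (5^p(p - 1) + 1) + (5^p(4p + 1)).
Simplifying, A(p+1) = 5^(p + 1)p + 1 = 5^(p+1)((p+1) - 1) + 1,
which is the closed form with t = p+1.
By induction, the statement is established for all t ≥ 1.

A(t) = 5^t(t - 1) + 1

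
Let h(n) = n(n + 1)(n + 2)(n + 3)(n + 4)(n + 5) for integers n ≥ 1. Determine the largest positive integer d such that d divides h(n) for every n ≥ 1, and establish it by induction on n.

Computing the first values: h(1) = 720 and h(2) = 5040; gcd(720, 5040) = 720, so d ≤ 720.
We prove 720 | n(n + 1)(n + 2)(n + 3)(n + 4)(n + 5) for all n ≥ 1 by induction on n.
For the base case n = 1: h(1) = 720 = 720·(1), so 720 | h(1).
For the inductive step, assume it holds for an arbitrary j ≥ 1, i.e. 720 | h(j). Then
h(j+1) − h(j) = (j+1)·(j+2)·(j+3)·(j+4)·(j+5)·(j+6) − j·(j+1)·(j+2)·(j+3)·(j+4)·(j+5) = (j+1)·(j+2)·(j+3)·(j+4)·(j+5)·[(j+6) − j] = 6·(j+1)·(j+2)·(j+3)·(j+4)·(j+5). The product of 5 consecutive integers is divisible by (5)! = 120, so h(j+1) − h(j) is divisible by 6·120 = 720. By the inductive hypothesis 720 | h(j), hence 720 | h(j+1).
By the principle of mathematical induction, the result holds for all n ≥ 1.
Therefore the largest such d is 720.

d = 720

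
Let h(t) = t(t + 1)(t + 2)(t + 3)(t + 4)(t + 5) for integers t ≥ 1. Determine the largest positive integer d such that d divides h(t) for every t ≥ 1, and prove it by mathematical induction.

d = 720

Computing the first values: h(1) = 720 and h(2) = 5040; gcd(720, 5040) = 720, so d ≤ 720.
We prove 720 | t(t + 1)(t + 2)(t + 3)(t + 4)(t + 5) for all t ≥ 1 by induction on t.
Base case (t = 1): h(1) = 720 = 720·(1), so 720 | h(1).
Suppose the result is true for t = j, i.e. 720 | h(j). Then
h(j+1) − h(j) = (j+1)·(j+2)·(j+3)·(j+4)·(j+5)·(j+6) − j·(j+1)·(j+2)·(j+3)·(j+4)·(j+5) = (j+1)·(j+2)·(j+3)·(j+4)·(j+5)·[(j+6) − j] = 6·(j+1)·(j+2)·(j+3)·(j+4)·(j+5). The product of 5 consecutive integers is divisible by (5)! = 120, so h(j+1) − h(j) is divisible by 6·120 = 720. By the inductive hypothesis 720 | h(j), hence 720 | h(j+1).
This completes the induction.
Therefore the largest such d is 720.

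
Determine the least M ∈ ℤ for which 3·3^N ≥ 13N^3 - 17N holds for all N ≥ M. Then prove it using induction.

M = 7

At N = 6: 2187 < 2706, so the inequality fails and M ≥ 7. We prove 3·3^N ≥ 13N^3 - 17N for all N ≥ 7.
Base step (N = 7): 3·3^N = 6561 and 13N^3 - 17N = 4340, so 6561 ≥ 4340.
For the inductive step, assume it holds for an arbitrary i ≥ 7, so 3·3^i ≥ 13i^3 - 17i.
Then 3·3^(i + 1) = 3·(3·3^i) ≥ 3·(13i^3 - 17i).
Also, for i ≥ 7 we have 3·(13i^3 - 17i) ≥ 13(i+1)^3 - 17(i+1), since 3·(13i^3 - 17i) − (13(i+1)^3 - 17(i+1)) = 26i^3 - 39i^2 - 73i + 4, which is nonnegative for all i ≥ 7.
Combining, 3·3^(i + 1) ≥ 13(i+1)^3 - 17(i+1).
This completes the induction.
Hence the smallest such M is 7.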